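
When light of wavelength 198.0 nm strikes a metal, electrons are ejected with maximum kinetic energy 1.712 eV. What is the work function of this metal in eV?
4.55 eV

From Einstein's photoelectric equation: KE_max = hf - φ = hc/λ - φ

Rearranging for φ:
φ = hc/λ - KE_max

Calculate photon energy:
E_photon = hc/λ = 6.2618 eV

Therefore:
φ = 6.2618 - 1.712 = 4.55 eV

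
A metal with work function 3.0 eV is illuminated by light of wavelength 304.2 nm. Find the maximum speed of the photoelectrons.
6.1515e+05 m/s

First, find the maximum kinetic energy:
E_photon = hc/λ = 4.0757 eV
KE_max = E_photon - φ = 4.0757 - 3.0 = 1.0757 eV

Convert to Joules: KE_max = 1.0757 × 1.602×10⁻¹⁹ J = 1.7235e-19 J

Then use KE = ½mv² to find velocity:
v = √(2·KE/m) = √(2 × 1.7235e-19 J / 9.109e-31 kg)
v = 6.1515e+05 m/s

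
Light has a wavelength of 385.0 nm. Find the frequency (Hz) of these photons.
7.7868e+14 Hz

Using the wave equation: c = fλ

Solving for frequency:
f = c/λ = (3×10⁸ m/s) / (385.0×10⁻⁹ m)
f = 7.7868e+14 Hz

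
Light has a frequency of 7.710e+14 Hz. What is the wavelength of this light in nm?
388.84 nm

Using the wave equation: c = fλ

Solving for wavelength:
λ = c/f = (3×10⁸ m/s) / (7.710e+14 Hz)
λ = 388.84 nm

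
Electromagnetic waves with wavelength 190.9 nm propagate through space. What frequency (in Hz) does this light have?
1.5704e+15 Hz

Using the wave equation: c = fλ

Solving for frequency:
f = c/λ = (3×10⁸ m/s) / (190.9×10⁻⁹ m)
f = 1.5704e+15 Hz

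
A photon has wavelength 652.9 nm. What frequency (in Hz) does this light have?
4.5917e+14 Hz

Using the wave equation: c = fλ

Solving for frequency:
f = c/λ = (3×10⁸ m/s) / (652.9×10⁻⁹ m)
f = 4.5917e+14 Hz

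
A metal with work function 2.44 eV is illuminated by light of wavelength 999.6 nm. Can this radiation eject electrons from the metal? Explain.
No

For photoemission, the photon energy must exceed the work function.

Photon energy: E = hc/λ = 1.2403 eV
Work function: φ = 2.44 eV

Since E_photon (1.2403 eV) < φ (2.44 eV), photoemission will NOT occur.
The threshold wavelength is λ₀ = hc/φ = 508.1 nm.
Since 999.6 nm > 508.1 nm, the photons lack sufficient energy.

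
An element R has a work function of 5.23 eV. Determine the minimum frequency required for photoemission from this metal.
1.2646e+15 Hz

The threshold frequency is when the photon energy equals the work function:
hf₀ = φ

Solving for f₀:
f₀ = φ/h = (5.23 eV × 1.602×10⁻¹⁹ J/eV) / (6.626×10⁻³⁴ J·s)
f₀ = 1.2646e+15 Hz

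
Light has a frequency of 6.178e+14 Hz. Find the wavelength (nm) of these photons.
485.26 nm

Using the wave equation: c = fλ

Solving for wavelength:
λ = c/f = (3×10⁸ m/s) / (6.178e+14 Hz)
λ = 485.26 nm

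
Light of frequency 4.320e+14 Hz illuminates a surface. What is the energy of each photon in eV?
1.7866 eV

Using E = hf:

E = hf = (6.626×10⁻³⁴ J·s)(4.320e+14 Hz)
E = 1.7866 eV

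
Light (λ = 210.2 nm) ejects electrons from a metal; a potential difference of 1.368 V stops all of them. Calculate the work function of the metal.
4.53 eV

The stopping potential gives the maximum kinetic energy: KE_max = eV_s = 1.368 eV

From Einstein's photoelectric equation: KE_max = hc/λ - φ
Rearranging: φ = hc/λ - KE_max

Calculate photon energy:
E_photon = hc/λ = (6.626×10⁻³⁴ J·s)(3×10⁸ m/s) / (210.2×10⁻⁹ m) = 5.8984 eV

Therefore:
φ = 5.8984 - 1.368 = 4.53 eV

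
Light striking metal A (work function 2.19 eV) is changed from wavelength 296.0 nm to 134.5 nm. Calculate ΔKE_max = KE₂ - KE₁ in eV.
5.0295 eV

Using Einstein's equation: KE_max = hc/λ - φ

For λ₁ = 296.0 nm:
KE₁ = hc/λ₁ - φ = 4.1887 - 2.19 = 1.9987 eV

For λ₂ = 134.5 nm:
KE₂ = hc/λ₂ - φ = 9.2182 - 2.19 = 7.0282 eV

Change in KE:
ΔKE = KE₂ - KE₁ = 7.0282 - 1.9987 = 5.0295 eV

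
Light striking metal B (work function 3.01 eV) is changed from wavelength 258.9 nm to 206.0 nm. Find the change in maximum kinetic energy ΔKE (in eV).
1.2298 eV

Using Einstein's equation: KE_max = hc/λ - φ

For λ₁ = 258.9 nm:
KE₁ = hc/λ₁ - φ = 4.7889 - 3.01 = 1.7789 eV

For λ₂ = 206.0 nm:
KE₂ = hc/λ₂ - φ = 6.0187 - 3.01 = 3.0087 eV

Change in KE:
ΔKE = KE₂ - KE₁ = 3.0087 - 1.7789 = 1.2298 eV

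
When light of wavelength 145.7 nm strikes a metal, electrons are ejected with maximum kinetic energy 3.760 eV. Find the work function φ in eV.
4.75 eV

From Einstein's photoelectric equation: KE_max = hf - φ = hc/λ - φ

Rearranging for φ:
φ = hc/λ - KE_max

Calculate photon energy:
E_photon = hc/λ = 8.5096 eV

Therefore:
φ = 8.5096 - 3.760 = 4.75 eV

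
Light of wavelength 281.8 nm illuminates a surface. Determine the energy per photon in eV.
4.3997 eV

Using E = hf = hc/λ:

E = hc/λ = (6.626×10⁻³⁴ J·s)(3×10⁸ m/s) / (281.8×10⁻⁹ m)
E = 4.3997 eV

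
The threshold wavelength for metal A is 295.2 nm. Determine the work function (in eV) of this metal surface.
4.20 eV

At the threshold wavelength, photon energy equals work function:
φ = hc/λ₀

Calculating:
φ = (6.626×10⁻³⁴ J·s)(3×10⁸ m/s) / (295.2×10⁻⁹ m)
φ = 4.20 eV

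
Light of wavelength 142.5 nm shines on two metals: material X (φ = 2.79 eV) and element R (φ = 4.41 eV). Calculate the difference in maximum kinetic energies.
1.6200 eV

Using KE_max = hc/λ - φ for each metal:

Photon energy: E = hc/λ = 8.7006 eV

For material X (φ₁ = 2.79 eV):
KE₁ = E - φ₁ = 8.7006 - 2.79 = 5.9106 eV

For element R (φ₂ = 4.41 eV):
KE₂ = E - φ₂ = 8.7006 - 4.41 = 4.2906 eV

Difference:
ΔKE = KE₁ - KE₂ = 5.9106 - 4.2906 = 1.6200 eV

Note: The difference equals the difference in work functions: 4.41 - 2.79 = 1.62 eV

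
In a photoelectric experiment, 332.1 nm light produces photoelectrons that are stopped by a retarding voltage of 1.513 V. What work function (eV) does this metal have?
2.22 eV

The stopping potential gives the maximum kinetic energy: KE_max = eV_s = 1.513 eV

From Einstein's photoelectric equation: KE_max = hc/λ - φ
Rearranging: φ = hc/λ - KE_max

Calculate photon energy:
E_photon = hc/λ = (6.626×10⁻³⁴ J·s)(3×10⁸ m/s) / (332.1×10⁻⁹ m) = 3.7333 eV

Therefore:
φ = 3.7333 - 1.513 = 2.22 eV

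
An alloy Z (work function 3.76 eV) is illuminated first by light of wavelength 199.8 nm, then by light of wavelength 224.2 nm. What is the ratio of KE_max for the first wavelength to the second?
1.3815

Using Einstein's equation: KE_max = hc/λ - φ

For λ₁ = 199.8 nm:
E₁ = hc/λ₁ = 6.2054 eV
KE₁ = E₁ - φ = 6.2054 - 3.76 = 2.4454 eV

For λ₂ = 224.2 nm:
E₂ = hc/λ₂ = 5.5301 eV
KE₂ = E₂ - φ = 5.5301 - 3.76 = 1.7701 eV

Ratio: KE₁/KE₂ = 2.4454/1.7701 = 1.3815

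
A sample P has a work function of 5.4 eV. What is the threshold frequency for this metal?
1.3057e+15 Hz

The threshold frequency is when the photon energy equals the work function:
hf₀ = φ

Solving for f₀:
f₀ = φ/h = (5.4 eV × 1.602×10⁻¹⁹ J/eV) / (6.626×10⁻³⁴ J·s)
f₀ = 1.3057e+15 Hz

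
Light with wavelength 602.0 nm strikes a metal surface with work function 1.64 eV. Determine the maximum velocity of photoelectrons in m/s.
3.8416e+05 m/s

First, find the maximum kinetic energy:
E_photon = hc/λ = 2.0595 eV
KE_max = E_photon - φ = 2.0595 - 1.64 = 0.4195 eV

Convert to Joules: KE_max = 0.4195 × 1.602×10⁻¹⁹ J = 6.7217e-20 J

Then use KE = ½mv² to find velocity:
v = √(2·KE/m) = √(2 × 6.7217e-20 J / 9.109e-31 kg)
v = 3.8416e+05 m/s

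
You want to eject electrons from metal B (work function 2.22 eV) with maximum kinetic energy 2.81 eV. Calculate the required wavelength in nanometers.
246.49 nm

From Einstein's equation: KE_max = hc/λ - φ

Rearranging for λ:
hc/λ = KE_max + φ
λ = hc/(KE_max + φ)

Required photon energy:
E_photon = KE_max + φ = 2.81 + 2.22 = 5.03 eV

Required wavelength:
λ = hc/E_photon = (6.626×10⁻³⁴)(3×10⁸) / (5.03 × 1.602×10⁻¹⁹)
λ = 246.49 nm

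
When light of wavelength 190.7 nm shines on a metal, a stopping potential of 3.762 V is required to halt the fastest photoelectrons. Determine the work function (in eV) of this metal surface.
2.74 eV

The stopping potential gives the maximum kinetic energy: KE_max = eV_s = 3.762 eV

From Einstein's photoelectric equation: KE_max = hc/λ - φ
Rearranging: φ = hc/λ - KE_max

Calculate photon energy:
E_photon = hc/λ = (6.626×10⁻³⁴ J·s)(3×10⁸ m/s) / (190.7×10⁻⁹ m) = 6.5015 eV

Therefore:
φ = 6.5015 - 3.762 = 2.74 eV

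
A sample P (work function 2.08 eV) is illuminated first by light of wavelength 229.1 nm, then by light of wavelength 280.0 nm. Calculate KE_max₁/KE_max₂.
1.4190

Using Einstein's equation: KE_max = hc/λ - φ

For λ₁ = 229.1 nm:
E₁ = hc/λ₁ = 5.4118 eV
KE₁ = E₁ - φ = 5.4118 - 2.08 = 3.3318 eV

For λ₂ = 280.0 nm:
E₂ = hc/λ₂ = 4.4280 eV
KE₂ = E₂ - φ = 4.4280 - 2.08 = 2.3480 eV

Ratio: KE₁/KE₂ = 3.3318/2.3480 = 1.4190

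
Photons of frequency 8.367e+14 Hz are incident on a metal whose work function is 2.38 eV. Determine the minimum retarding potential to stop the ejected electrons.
1.0803 V

The stopping potential V_s satisfies: eV_s = KE_max

First, find KE_max using Einstein's equation:
E_photon = hf = (6.626×10⁻³⁴ J·s)(8.367e+14 Hz) = 3.4603 eV
KE_max = E_photon - φ = 3.4603 - 2.38 = 1.0803 eV

Since eV_s = KE_max:
V_s = KE_max/e = 1.0803 V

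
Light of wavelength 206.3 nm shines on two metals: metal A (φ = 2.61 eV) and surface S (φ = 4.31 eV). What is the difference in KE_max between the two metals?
1.7000 eV

Using KE_max = hc/λ - φ for each metal:

Photon energy: E = hc/λ = 6.0099 eV

For metal A (φ₁ = 2.61 eV):
KE₁ = E - φ₁ = 6.0099 - 2.61 = 3.3999 eV

For surface S (φ₂ = 4.31 eV):
KE₂ = E - φ₂ = 6.0099 - 4.31 = 1.6999 eV

Difference:
ΔKE = KE₁ - KE₂ = 3.3999 - 1.6999 = 1.7000 eV

Note: The difference equals the difference in work functions: 4.31 - 2.61 = 1.70 eV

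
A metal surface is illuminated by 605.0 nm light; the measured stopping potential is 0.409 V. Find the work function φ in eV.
1.64 eV

The stopping potential gives the maximum kinetic energy: KE_max = eV_s = 0.409 eV

From Einstein's photoelectric equation: KE_max = hc/λ - φ
Rearranging: φ = hc/λ - KE_max

Calculate photon energy:
E_photon = hc/λ = (6.626×10⁻³⁴ J·s)(3×10⁸ m/s) / (605.0×10⁻⁹ m) = 2.0493 eV

Therefore:
φ = 2.0493 - 0.409 = 1.64 eV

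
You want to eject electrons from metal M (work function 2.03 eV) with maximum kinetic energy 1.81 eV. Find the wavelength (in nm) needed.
322.88 nm

From Einstein's equation: KE_max = hc/λ - φ

Rearranging for λ:
hc/λ = KE_max + φ
λ = hc/(KE_max + φ)

Required photon energy:
E_photon = KE_max + φ = 1.81 + 2.03 = 3.84 eV

Required wavelength:
λ = hc/E_photon = (6.626×10⁻³⁴)(3×10⁸) / (3.84 × 1.602×10⁻¹⁹)
λ = 322.88 nm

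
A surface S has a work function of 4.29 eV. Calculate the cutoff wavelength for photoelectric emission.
289.01 nm

The threshold wavelength is when the photon energy equals the work function:
hc/λ₀ = φ

Solving for λ₀:
λ₀ = hc/φ = (6.626×10⁻³⁴ J·s)(3×10⁸ m/s) / (4.29 eV × 1.602×10⁻¹⁹ J/eV)
λ₀ = 289.01 nm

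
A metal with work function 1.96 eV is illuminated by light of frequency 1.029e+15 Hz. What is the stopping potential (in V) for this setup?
2.2956 V

The stopping potential V_s satisfies: eV_s = KE_max

First, find KE_max using Einstein's equation:
E_photon = hf = (6.626×10⁻³⁴ J·s)(1.029e+15 Hz) = 4.2556 eV
KE_max = E_photon - φ = 4.2556 - 1.96 = 2.2956 eV

Since eV_s = KE_max:
V_s = KE_max/e = 2.2956 V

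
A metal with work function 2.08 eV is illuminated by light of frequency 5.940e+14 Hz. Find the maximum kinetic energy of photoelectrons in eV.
0.3766 eV

Using Einstein's photoelectric equation: KE_max = hf - φ

First, calculate the photon energy:
E_photon = hf = (6.626×10⁻³⁴ J·s)(5.940e+14 Hz)
E_photon = 2.4566 eV

Then, the maximum kinetic energy:
KE_max = E_photon - φ = 2.4566 eV - 2.08 eV = 0.3766 eV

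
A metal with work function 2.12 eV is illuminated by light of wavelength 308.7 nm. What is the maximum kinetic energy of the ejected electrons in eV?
1.8963 eV

Using Einstein's photoelectric equation: KE_max = hf - φ = hc/λ - φ

First, calculate the photon energy:
E_photon = hc/λ = (6.626×10⁻³⁴ J·s)(3×10⁸ m/s) / (308.7×10⁻⁹ m)
E_photon = 4.0163 eV

Then, the maximum kinetic energy:
KE_max = E_photon - φ = 4.0163 eV - 2.12 eV = 1.8963 eV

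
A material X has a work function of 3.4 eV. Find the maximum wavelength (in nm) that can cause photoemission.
364.66 nm

The threshold wavelength is when the photon energy equals the work function:
hc/λ₀ = φ

Solving for λ₀:
λ₀ = hc/φ = (6.626×10⁻³⁴ J·s)(3×10⁸ m/s) / (3.4 eV × 1.602×10⁻¹⁹ J/eV)
λ₀ = 364.66 nm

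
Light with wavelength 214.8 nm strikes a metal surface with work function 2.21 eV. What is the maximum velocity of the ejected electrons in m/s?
1.1194e+06 m/s

First, find the maximum kinetic energy:
E_photon = hc/λ = 5.7721 eV
KE_max = E_photon - φ = 5.7721 - 2.21 = 3.5621 eV

Convert to Joules: KE_max = 3.5621 × 1.602×10⁻¹⁹ J = 5.7071e-19 J

Then use KE = ½mv² to find velocity:
v = √(2·KE/m) = √(2 × 5.7071e-19 J / 9.109e-31 kg)
v = 1.1194e+06 m/s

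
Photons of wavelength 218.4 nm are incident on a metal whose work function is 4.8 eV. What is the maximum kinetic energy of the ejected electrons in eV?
0.8769 eV

Using Einstein's photoelectric equation: KE_max = hf - φ = hc/λ - φ

First, calculate the photon energy:
E_photon = hc/λ = (6.626×10⁻³⁴ J·s)(3×10⁸ m/s) / (218.4×10⁻⁹ m)
E_photon = 5.6769 eV

Then, the maximum kinetic energy:
KE_max = E_photon - φ = 5.6769 eV - 4.8 eV = 0.8769 eV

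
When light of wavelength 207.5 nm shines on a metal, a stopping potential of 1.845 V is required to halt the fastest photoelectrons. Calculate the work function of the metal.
4.13 eV

The stopping potential gives the maximum kinetic energy: KE_max = eV_s = 1.845 eV

From Einstein's photoelectric equation: KE_max = hc/λ - φ
Rearranging: φ = hc/λ - KE_max

Calculate photon energy:
E_photon = hc/λ = (6.626×10⁻³⁴ J·s)(3×10⁸ m/s) / (207.5×10⁻⁹ m) = 5.9751 eV

Therefore:
φ = 5.9751 - 1.845 = 4.13 eV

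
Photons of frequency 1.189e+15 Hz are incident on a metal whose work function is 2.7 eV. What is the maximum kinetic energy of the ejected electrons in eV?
2.2173 eV

Using Einstein's photoelectric equation: KE_max = hf - φ

First, calculate the photon energy:
E_photon = hf = (6.626×10⁻³⁴ J·s)(1.189e+15 Hz)
E_photon = 4.9173 eV

Then, the maximum kinetic energy:
KE_max = E_photon - φ = 4.9173 eV - 2.7 eV = 2.2173 eV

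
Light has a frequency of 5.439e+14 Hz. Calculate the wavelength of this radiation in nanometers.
551.19 nm

Using the wave equation: c = fλ

Solving for wavelength:
λ = c/f = (3×10⁸ m/s) / (5.439e+14 Hz)
λ = 551.19 nm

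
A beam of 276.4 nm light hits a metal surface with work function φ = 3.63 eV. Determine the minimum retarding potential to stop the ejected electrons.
0.8557 V

The stopping potential V_s satisfies: eV_s = KE_max

First, find KE_max using Einstein's equation:
E_photon = hc/λ = 4.4857 eV
KE_max = E_photon - φ = 4.4857 - 3.63 = 0.8557 eV

Since eV_s = KE_max:
V_s = KE_max/e = 0.8557 V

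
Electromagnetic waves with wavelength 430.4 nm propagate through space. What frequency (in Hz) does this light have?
6.9654e+14 Hz

Using the wave equation: c = fλ

Solving for frequency:
f = c/λ = (3×10⁸ m/s) / (430.4×10⁻⁹ m)
f = 6.9654e+14 Hz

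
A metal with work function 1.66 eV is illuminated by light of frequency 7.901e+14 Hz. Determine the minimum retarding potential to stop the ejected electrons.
1.6076 V

The stopping potential V_s satisfies: eV_s = KE_max

First, find KE_max using Einstein's equation:
E_photon = hf = (6.626×10⁻³⁴ J·s)(7.901e+14 Hz) = 3.2676 eV
KE_max = E_photon - φ = 3.2676 - 1.66 = 1.6076 eV

Since eV_s = KE_max:
V_s = KE_max/e = 1.6076 V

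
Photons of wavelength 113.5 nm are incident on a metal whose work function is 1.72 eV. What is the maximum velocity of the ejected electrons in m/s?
1.7993e+06 m/s

First, find the maximum kinetic energy:
E_photon = hc/λ = 10.9237 eV
KE_max = E_photon - φ = 10.9237 - 1.72 = 9.2037 eV

Convert to Joules: KE_max = 9.2037 × 1.602×10⁻¹⁹ J = 1.4746e-18 J

Then use KE = ½mv² to find velocity:
v = √(2·KE/m) = √(2 × 1.4746e-18 J / 9.109e-31 kg)
v = 1.7993e+06 m/s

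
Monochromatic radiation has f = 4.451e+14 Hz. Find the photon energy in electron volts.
1.8408 eV

Using E = hf:

E = hf = (6.626×10⁻³⁴ J·s)(4.451e+14 Hz)
E = 1.8408 eV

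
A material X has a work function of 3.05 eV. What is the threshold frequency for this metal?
7.3749e+14 Hz

The threshold frequency is when the photon energy equals the work function:
hf₀ = φ

Solving for f₀:
f₀ = φ/h = (3.05 eV × 1.602×10⁻¹⁹ J/eV) / (6.626×10⁻³⁴ J·s)
f₀ = 7.3749e+14 Hz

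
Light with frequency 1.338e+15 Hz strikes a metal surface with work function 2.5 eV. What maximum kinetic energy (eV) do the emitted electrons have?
3.0335 eV

Using Einstein's photoelectric equation: KE_max = hf - φ

First, calculate the photon energy:
E_photon = hf = (6.626×10⁻³⁴ J·s)(1.338e+15 Hz)
E_photon = 5.5335 eV

Then, the maximum kinetic energy:
KE_max = E_photon - φ = 5.5335 eV - 2.5 eV = 3.0335 eV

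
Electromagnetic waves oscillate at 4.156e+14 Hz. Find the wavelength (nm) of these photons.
721.35 nm

Using the wave equation: c = fλ

Solving for wavelength:
λ = c/f = (3×10⁸ m/s) / (4.156e+14 Hz)
λ = 721.35 nm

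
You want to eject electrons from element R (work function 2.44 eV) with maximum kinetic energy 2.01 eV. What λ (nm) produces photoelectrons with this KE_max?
278.62 nm

From Einstein's equation: KE_max = hc/λ - φ

Rearranging for λ:
hc/λ = KE_max + φ
λ = hc/(KE_max + φ)

Required photon energy:
E_photon = KE_max + φ = 2.01 + 2.44 = 4.45 eV

Required wavelength:
λ = hc/E_photon = (6.626×10⁻³⁴)(3×10⁸) / (4.45 × 1.602×10⁻¹⁹)
λ = 278.62 nm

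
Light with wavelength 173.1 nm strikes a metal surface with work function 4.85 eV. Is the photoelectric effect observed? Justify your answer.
Yes

For photoemission, the photon energy must exceed the work function.

Photon energy: E = hc/λ = 7.1626 eV
Work function: φ = 4.85 eV

Since E_photon (7.1626 eV) > φ (4.85 eV), photoemission WILL occur.
The threshold wavelength is λ₀ = hc/φ = 255.6 nm.
Since 173.1 nm < 255.6 nm, the light has sufficient energy.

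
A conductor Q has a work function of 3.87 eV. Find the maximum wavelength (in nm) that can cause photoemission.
320.37 nm

The threshold wavelength is when the photon energy equals the work function:
hc/λ₀ = φ

Solving for λ₀:
λ₀ = hc/φ = (6.626×10⁻³⁴ J·s)(3×10⁸ m/s) / (3.87 eV × 1.602×10⁻¹⁹ J/eV)
λ₀ = 320.37 nm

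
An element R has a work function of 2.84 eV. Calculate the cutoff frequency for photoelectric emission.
6.8671e+14 Hz

The threshold frequency is when the photon energy equals the work function:
hf₀ = φ

Solving for f₀:
f₀ = φ/h = (2.84 eV × 1.602×10⁻¹⁹ J/eV) / (6.626×10⁻³⁴ J·s)
f₀ = 6.8671e+14 Hz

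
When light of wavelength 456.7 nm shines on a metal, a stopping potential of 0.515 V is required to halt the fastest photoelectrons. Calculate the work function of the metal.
2.20 eV

The stopping potential gives the maximum kinetic energy: KE_max = eV_s = 0.515 eV

From Einstein's photoelectric equation: KE_max = hc/λ - φ
Rearranging: φ = hc/λ - KE_max

Calculate photon energy:
E_photon = hc/λ = (6.626×10⁻³⁴ J·s)(3×10⁸ m/s) / (456.7×10⁻⁹ m) = 2.7148 eV

Therefore:
φ = 2.7148 - 0.515 = 2.20 eV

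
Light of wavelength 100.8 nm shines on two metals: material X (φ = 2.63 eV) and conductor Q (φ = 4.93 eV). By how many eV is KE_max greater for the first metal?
2.3000 eV

Using KE_max = hc/λ - φ for each metal:

Photon energy: E = hc/λ = 12.3000 eV

For material X (φ₁ = 2.63 eV):
KE₁ = E - φ₁ = 12.3000 - 2.63 = 9.6700 eV

For conductor Q (φ₂ = 4.93 eV):
KE₂ = E - φ₂ = 12.3000 - 4.93 = 7.3700 eV

Difference:
ΔKE = KE₁ - KE₂ = 9.6700 - 7.3700 = 2.3000 eV

Note: The difference equals the difference in work functions: 4.93 - 2.63 = 2.30 eV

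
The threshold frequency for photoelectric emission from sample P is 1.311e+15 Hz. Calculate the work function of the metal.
5.42 eV

At the threshold frequency, photon energy equals work function:
φ = hf₀

Calculating:
φ = (6.626×10⁻³⁴ J·s)(1.311e+15 Hz)
φ = 5.42 eV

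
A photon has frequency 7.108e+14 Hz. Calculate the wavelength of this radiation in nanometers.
421.77 nm

Using the wave equation: c = fλ

Solving for wavelength:
λ = c/f = (3×10⁸ m/s) / (7.108e+14 Hz)
λ = 421.77 nm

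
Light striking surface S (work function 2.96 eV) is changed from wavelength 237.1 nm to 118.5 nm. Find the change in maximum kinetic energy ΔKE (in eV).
5.2336 eV

Using Einstein's equation: KE_max = hc/λ - φ

For λ₁ = 237.1 nm:
KE₁ = hc/λ₁ - φ = 5.2292 - 2.96 = 2.2692 eV

For λ₂ = 118.5 nm:
KE₂ = hc/λ₂ - φ = 10.4628 - 2.96 = 7.5028 eV

Change in KE:
ΔKE = KE₂ - KE₁ = 7.5028 - 2.2692 = 5.2336 eV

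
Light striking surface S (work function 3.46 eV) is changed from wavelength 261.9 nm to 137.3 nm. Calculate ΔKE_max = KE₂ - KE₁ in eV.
4.2961 eV

Using Einstein's equation: KE_max = hc/λ - φ

For λ₁ = 261.9 nm:
KE₁ = hc/λ₁ - φ = 4.7340 - 3.46 = 1.2740 eV

For λ₂ = 137.3 nm:
KE₂ = hc/λ₂ - φ = 9.0302 - 3.46 = 5.5702 eV

Change in KE:
ΔKE = KE₂ - KE₁ = 5.5702 - 1.2740 = 4.2961 eV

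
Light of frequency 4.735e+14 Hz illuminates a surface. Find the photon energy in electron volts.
1.9582 eV

Using E = hf:

E = hf = (6.626×10⁻³⁴ J·s)(4.735e+14 Hz)
E = 1.9582 eV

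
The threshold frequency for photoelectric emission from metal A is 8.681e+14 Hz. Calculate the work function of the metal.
3.59 eV

At the threshold frequency, photon energy equals work function:
φ = hf₀

Calculating:
φ = (6.626×10⁻³⁴ J·s)(8.681e+14 Hz)
φ = 3.59 eV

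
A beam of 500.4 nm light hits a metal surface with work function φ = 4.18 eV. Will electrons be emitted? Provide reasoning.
No

For photoemission, the photon energy must exceed the work function.

Photon energy: E = hc/λ = 2.4777 eV
Work function: φ = 4.18 eV

Since E_photon (2.4777 eV) < φ (4.18 eV), photoemission will NOT occur.
The threshold wavelength is λ₀ = hc/φ = 296.6 nm.
Since 500.4 nm > 296.6 nm, the photons lack sufficient energy.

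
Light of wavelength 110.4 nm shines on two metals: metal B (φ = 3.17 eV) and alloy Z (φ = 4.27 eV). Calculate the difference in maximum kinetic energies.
1.1000 eV

Using KE_max = hc/λ - φ for each metal:

Photon energy: E = hc/λ = 11.2305 eV

For metal B (φ₁ = 3.17 eV):
KE₁ = E - φ₁ = 11.2305 - 3.17 = 8.0605 eV

For alloy Z (φ₂ = 4.27 eV):
KE₂ = E - φ₂ = 11.2305 - 4.27 = 6.9605 eV

Difference:
ΔKE = KE₁ - KE₂ = 8.0605 - 6.9605 = 1.1000 eV

Note: The difference equals the difference in work functions: 4.27 - 3.17 = 1.10 eV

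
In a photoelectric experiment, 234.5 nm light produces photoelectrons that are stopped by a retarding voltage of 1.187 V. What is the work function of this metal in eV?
4.10 eV

The stopping potential gives the maximum kinetic energy: KE_max = eV_s = 1.187 eV

From Einstein's photoelectric equation: KE_max = hc/λ - φ
Rearranging: φ = hc/λ - KE_max

Calculate photon energy:
E_photon = hc/λ = (6.626×10⁻³⁴ J·s)(3×10⁸ m/s) / (234.5×10⁻⁹ m) = 5.2872 eV

Therefore:
φ = 5.2872 - 1.187 = 4.10 eV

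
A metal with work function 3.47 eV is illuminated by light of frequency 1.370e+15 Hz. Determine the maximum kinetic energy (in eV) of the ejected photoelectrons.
2.1959 eV

Using Einstein's photoelectric equation: KE_max = hf - φ

First, calculate the photon energy:
E_photon = hf = (6.626×10⁻³⁴ J·s)(1.370e+15 Hz)
E_photon = 5.6659 eV

Then, the maximum kinetic energy:
KE_max = E_photon - φ = 5.6659 eV - 3.47 eV = 2.1959 eV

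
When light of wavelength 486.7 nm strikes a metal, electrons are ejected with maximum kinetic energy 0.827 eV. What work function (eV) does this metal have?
1.72 eV

From Einstein's photoelectric equation: KE_max = hf - φ = hc/λ - φ

Rearranging for φ:
φ = hc/λ - KE_max

Calculate photon energy:
E_photon = hc/λ = 2.5474 eV

Therefore:
φ = 2.5474 - 0.827 = 1.72 eV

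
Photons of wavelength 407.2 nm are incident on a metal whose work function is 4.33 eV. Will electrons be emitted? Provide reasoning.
No

For photoemission, the photon energy must exceed the work function.

Photon energy: E = hc/λ = 3.0448 eV
Work function: φ = 4.33 eV

Since E_photon (3.0448 eV) < φ (4.33 eV), photoemission will NOT occur.
The threshold wavelength is λ₀ = hc/φ = 286.3 nm.
Since 407.2 nm > 286.3 nm, the photons lack sufficient energy.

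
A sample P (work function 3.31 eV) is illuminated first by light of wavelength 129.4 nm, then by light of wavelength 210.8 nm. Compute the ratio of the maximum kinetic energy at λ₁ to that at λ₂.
2.4387

Using Einstein's equation: KE_max = hc/λ - φ

For λ₁ = 129.4 nm:
E₁ = hc/λ₁ = 9.5815 eV
KE₁ = E₁ - φ = 9.5815 - 3.31 = 6.2715 eV

For λ₂ = 210.8 nm:
E₂ = hc/λ₂ = 5.8816 eV
KE₂ = E₂ - φ = 5.8816 - 3.31 = 2.5716 eV

Ratio: KE₁/KE₂ = 6.2715/2.5716 = 2.4387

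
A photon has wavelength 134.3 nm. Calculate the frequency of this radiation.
2.2323e+15 Hz

Using the wave equation: c = fλ

Solving for frequency:
f = c/λ = (3×10⁸ m/s) / (134.3×10⁻⁹ m)
f = 2.2323e+15 Hz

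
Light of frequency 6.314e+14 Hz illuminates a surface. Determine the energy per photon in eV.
2.6113 eV

Using E = hf:

E = hf = (6.626×10⁻³⁴ J·s)(6.314e+14 Hz)
E = 2.6113 eV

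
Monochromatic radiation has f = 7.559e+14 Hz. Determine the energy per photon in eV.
3.1262 eV

Using E = hf:

E = hf = (6.626×10⁻³⁴ J·s)(7.559e+14 Hz)
E = 3.1262 eV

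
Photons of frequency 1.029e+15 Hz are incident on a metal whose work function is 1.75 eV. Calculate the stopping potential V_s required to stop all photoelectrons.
2.5056 V

The stopping potential V_s satisfies: eV_s = KE_max

First, find KE_max using Einstein's equation:
E_photon = hf = (6.626×10⁻³⁴ J·s)(1.029e+15 Hz) = 4.2556 eV
KE_max = E_photon - φ = 4.2556 - 1.75 = 2.5056 eV

Since eV_s = KE_max:
V_s = KE_max/e = 2.5056 V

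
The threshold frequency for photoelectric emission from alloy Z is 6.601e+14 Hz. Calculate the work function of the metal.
2.73 eV

At the threshold frequency, photon energy equals work function:
φ = hf₀

Calculating:
φ = (6.626×10⁻³⁴ J·s)(6.601e+14 Hz)
φ = 2.73 eV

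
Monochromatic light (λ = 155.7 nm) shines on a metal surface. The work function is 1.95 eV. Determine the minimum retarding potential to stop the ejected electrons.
6.0130 V

The stopping potential V_s satisfies: eV_s = KE_max

First, find KE_max using Einstein's equation:
E_photon = hc/λ = 7.9630 eV
KE_max = E_photon - φ = 7.9630 - 1.95 = 6.0130 eV

Since eV_s = KE_max:
V_s = KE_max/e = 6.0130 V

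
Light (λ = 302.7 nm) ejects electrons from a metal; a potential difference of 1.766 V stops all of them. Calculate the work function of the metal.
2.33 eV

The stopping potential gives the maximum kinetic energy: KE_max = eV_s = 1.766 eV

From Einstein's photoelectric equation: KE_max = hc/λ - φ
Rearranging: φ = hc/λ - KE_max

Calculate photon energy:
E_photon = hc/λ = (6.626×10⁻³⁴ J·s)(3×10⁸ m/s) / (302.7×10⁻⁹ m) = 4.0959 eV

Therefore:
φ = 4.0959 - 1.766 = 2.33 eV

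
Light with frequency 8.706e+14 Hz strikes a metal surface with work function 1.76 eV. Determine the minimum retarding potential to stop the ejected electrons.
1.8405 V

The stopping potential V_s satisfies: eV_s = KE_max

First, find KE_max using Einstein's equation:
E_photon = hf = (6.626×10⁻³⁴ J·s)(8.706e+14 Hz) = 3.6005 eV
KE_max = E_photon - φ = 3.6005 - 1.76 = 1.8405 eV

Since eV_s = KE_max:
V_s = KE_max/e = 1.8405 V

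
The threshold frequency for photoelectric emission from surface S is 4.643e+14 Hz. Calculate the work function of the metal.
1.92 eV

At the threshold frequency, photon energy equals work function:
φ = hf₀

Calculating:
φ = (6.626×10⁻³⁴ J·s)(4.643e+14 Hz)
φ = 1.92 eV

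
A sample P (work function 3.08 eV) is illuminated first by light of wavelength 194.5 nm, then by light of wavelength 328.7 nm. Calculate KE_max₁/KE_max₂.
4.7612

Using Einstein's equation: KE_max = hc/λ - φ

For λ₁ = 194.5 nm:
E₁ = hc/λ₁ = 6.3745 eV
KE₁ = E₁ - φ = 6.3745 - 3.08 = 3.2945 eV

For λ₂ = 328.7 nm:
E₂ = hc/λ₂ = 3.7720 eV
KE₂ = E₂ - φ = 3.7720 - 3.08 = 0.6920 eV

Ratio: KE₁/KE₂ = 3.2945/0.6920 = 4.7612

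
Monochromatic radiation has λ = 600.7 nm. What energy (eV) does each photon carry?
2.0640 eV

Using E = hf = hc/λ:

E = hc/λ = (6.626×10⁻³⁴ J·s)(3×10⁸ m/s) / (600.7×10⁻⁹ m)
E = 2.0640 eV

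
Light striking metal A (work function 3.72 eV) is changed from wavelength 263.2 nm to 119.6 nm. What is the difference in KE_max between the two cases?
5.6559 eV

Using Einstein's equation: KE_max = hc/λ - φ

For λ₁ = 263.2 nm:
KE₁ = hc/λ₁ - φ = 4.7106 - 3.72 = 0.9906 eV

For λ₂ = 119.6 nm:
KE₂ = hc/λ₂ - φ = 10.3666 - 3.72 = 6.6466 eV

Change in KE:
ΔKE = KE₂ - KE₁ = 6.6466 - 0.9906 = 5.6559 eV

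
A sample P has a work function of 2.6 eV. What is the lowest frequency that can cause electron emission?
6.2868e+14 Hz

The threshold frequency is when the photon energy equals the work function:
hf₀ = φ

Solving for f₀:
f₀ = φ/h = (2.6 eV × 1.602×10⁻¹⁹ J/eV) / (6.626×10⁻³⁴ J·s)
f₀ = 6.2868e+14 Hz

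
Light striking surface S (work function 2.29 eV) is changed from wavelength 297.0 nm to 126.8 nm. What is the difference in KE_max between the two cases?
5.6034 eV

Using Einstein's equation: KE_max = hc/λ - φ

For λ₁ = 297.0 nm:
KE₁ = hc/λ₁ - φ = 4.1746 - 2.29 = 1.8846 eV

For λ₂ = 126.8 nm:
KE₂ = hc/λ₂ - φ = 9.7779 - 2.29 = 7.4879 eV

Change in KE:
ΔKE = KE₂ - KE₁ = 7.4879 - 1.8846 = 5.6034 eV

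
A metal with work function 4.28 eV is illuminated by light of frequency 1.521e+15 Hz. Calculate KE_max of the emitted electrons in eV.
2.0104 eV

Using Einstein's photoelectric equation: KE_max = hf - φ

First, calculate the photon energy:
E_photon = hf = (6.626×10⁻³⁴ J·s)(1.521e+15 Hz)
E_photon = 6.2904 eV

Then, the maximum kinetic energy:
KE_max = E_photon - φ = 6.2904 eV - 4.28 eV = 2.0104 eV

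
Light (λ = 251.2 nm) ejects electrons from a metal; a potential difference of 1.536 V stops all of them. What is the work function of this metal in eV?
3.40 eV

The stopping potential gives the maximum kinetic energy: KE_max = eV_s = 1.536 eV

From Einstein's photoelectric equation: KE_max = hc/λ - φ
Rearranging: φ = hc/λ - KE_max

Calculate photon energy:
E_photon = hc/λ = (6.626×10⁻³⁴ J·s)(3×10⁸ m/s) / (251.2×10⁻⁹ m) = 4.9357 eV

Therefore:
φ = 4.9357 - 1.536 = 3.40 eV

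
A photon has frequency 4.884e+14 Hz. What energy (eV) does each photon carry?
2.0199 eV

Using E = hf:

E = hf = (6.626×10⁻³⁴ J·s)(4.884e+14 Hz)
E = 2.0199 eV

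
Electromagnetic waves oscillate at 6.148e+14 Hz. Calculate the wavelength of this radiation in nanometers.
487.63 nm

Using the wave equation: c = fλ

Solving for wavelength:
λ = c/f = (3×10⁸ m/s) / (6.148e+14 Hz)
λ = 487.63 nm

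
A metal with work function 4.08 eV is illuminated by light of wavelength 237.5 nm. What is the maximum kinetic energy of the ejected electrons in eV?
1.1404 eV

Using Einstein's photoelectric equation: KE_max = hf - φ = hc/λ - φ

First, calculate the photon energy:
E_photon = hc/λ = (6.626×10⁻³⁴ J·s)(3×10⁸ m/s) / (237.5×10⁻⁹ m)
E_photon = 5.2204 eV

Then, the maximum kinetic energy:
KE_max = E_photon - φ = 5.2204 eV - 4.08 eV = 1.1404 eV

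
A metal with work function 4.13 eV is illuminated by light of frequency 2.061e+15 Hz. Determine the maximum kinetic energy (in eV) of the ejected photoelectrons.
4.3936 eV

Using Einstein's photoelectric equation: KE_max = hf - φ

First, calculate the photon energy:
E_photon = hf = (6.626×10⁻³⁴ J·s)(2.061e+15 Hz)
E_photon = 8.5236 eV

Then, the maximum kinetic energy:
KE_max = E_photon - φ = 8.5236 eV - 4.13 eV = 4.3936 eV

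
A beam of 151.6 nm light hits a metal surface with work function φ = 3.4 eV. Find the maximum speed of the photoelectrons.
1.2965e+06 m/s

First, find the maximum kinetic energy:
E_photon = hc/λ = 8.1784 eV
KE_max = E_photon - φ = 8.1784 - 3.4 = 4.7784 eV

Convert to Joules: KE_max = 4.7784 × 1.602×10⁻¹⁹ J = 7.6558e-19 J

Then use KE = ½mv² to find velocity:
v = √(2·KE/m) = √(2 × 7.6558e-19 J / 9.109e-31 kg)
v = 1.2965e+06 m/s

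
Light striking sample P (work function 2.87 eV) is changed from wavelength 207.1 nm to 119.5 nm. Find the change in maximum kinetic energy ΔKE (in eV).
4.3886 eV

Using Einstein's equation: KE_max = hc/λ - φ

For λ₁ = 207.1 nm:
KE₁ = hc/λ₁ - φ = 5.9867 - 2.87 = 3.1167 eV

For λ₂ = 119.5 nm:
KE₂ = hc/λ₂ - φ = 10.3752 - 2.87 = 7.5052 eV

Change in KE:
ΔKE = KE₂ - KE₁ = 7.5052 - 3.1167 = 4.3886 eV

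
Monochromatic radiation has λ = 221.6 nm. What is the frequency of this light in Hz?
1.3529e+15 Hz

Using the wave equation: c = fλ

Solving for frequency:
f = c/λ = (3×10⁸ m/s) / (221.6×10⁻⁹ m)
f = 1.3529e+15 Hz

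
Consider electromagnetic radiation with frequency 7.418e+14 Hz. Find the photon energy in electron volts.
3.0678 eV

Using E = hf:

E = hf = (6.626×10⁻³⁴ J·s)(7.418e+14 Hz)
E = 3.0678 eV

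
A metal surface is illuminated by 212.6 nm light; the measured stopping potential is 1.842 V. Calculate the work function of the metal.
3.99 eV

The stopping potential gives the maximum kinetic energy: KE_max = eV_s = 1.842 eV

From Einstein's photoelectric equation: KE_max = hc/λ - φ
Rearranging: φ = hc/λ - KE_max

Calculate photon energy:
E_photon = hc/λ = (6.626×10⁻³⁴ J·s)(3×10⁸ m/s) / (212.6×10⁻⁹ m) = 5.8318 eV

Therefore:
φ = 5.8318 - 1.842 = 3.99 eV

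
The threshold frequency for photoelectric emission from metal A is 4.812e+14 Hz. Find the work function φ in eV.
1.99 eV

At the threshold frequency, photon energy equals work function:
φ = hf₀

Calculating:
φ = (6.626×10⁻³⁴ J·s)(4.812e+14 Hz)
φ = 1.99 eV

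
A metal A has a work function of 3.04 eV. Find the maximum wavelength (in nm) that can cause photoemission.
407.84 nm

The threshold wavelength is when the photon energy equals the work function:
hc/λ₀ = φ

Solving for λ₀:
λ₀ = hc/φ = (6.626×10⁻³⁴ J·s)(3×10⁸ m/s) / (3.04 eV × 1.602×10⁻¹⁹ J/eV)
λ₀ = 407.84 nm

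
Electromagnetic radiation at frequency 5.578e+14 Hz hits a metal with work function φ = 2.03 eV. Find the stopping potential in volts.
0.2769 V

The stopping potential V_s satisfies: eV_s = KE_max

First, find KE_max using Einstein's equation:
E_photon = hf = (6.626×10⁻³⁴ J·s)(5.578e+14 Hz) = 2.3069 eV
KE_max = E_photon - φ = 2.3069 - 2.03 = 0.2769 eV

Since eV_s = KE_max:
V_s = KE_max/e = 0.2769 V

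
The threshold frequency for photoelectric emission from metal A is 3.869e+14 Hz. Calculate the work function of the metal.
1.60 eV

At the threshold frequency, photon energy equals work function:
φ = hf₀

Calculating:
φ = (6.626×10⁻³⁴ J·s)(3.869e+14 Hz)
φ = 1.60 eV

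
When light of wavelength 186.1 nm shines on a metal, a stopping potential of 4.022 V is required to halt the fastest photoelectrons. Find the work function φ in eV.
2.64 eV

The stopping potential gives the maximum kinetic energy: KE_max = eV_s = 4.022 eV

From Einstein's photoelectric equation: KE_max = hc/λ - φ
Rearranging: φ = hc/λ - KE_max

Calculate photon energy:
E_photon = hc/λ = (6.626×10⁻³⁴ J·s)(3×10⁸ m/s) / (186.1×10⁻⁹ m) = 6.6622 eV

Therefore:
φ = 6.6622 - 4.022 = 2.64 eV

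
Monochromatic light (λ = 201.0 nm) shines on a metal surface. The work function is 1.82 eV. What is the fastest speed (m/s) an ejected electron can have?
1.2368e+06 m/s

First, find the maximum kinetic energy:
E_photon = hc/λ = 6.1684 eV
KE_max = E_photon - φ = 6.1684 - 1.82 = 4.3484 eV

Convert to Joules: KE_max = 4.3484 × 1.602×10⁻¹⁹ J = 6.9669e-19 J

Then use KE = ½mv² to find velocity:
v = √(2·KE/m) = √(2 × 6.9669e-19 J / 9.109e-31 kg)
v = 1.2368e+06 m/s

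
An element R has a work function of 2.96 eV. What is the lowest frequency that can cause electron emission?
7.1572e+14 Hz

The threshold frequency is when the photon energy equals the work function:
hf₀ = φ

Solving for f₀:
f₀ = φ/h = (2.96 eV × 1.602×10⁻¹⁹ J/eV) / (6.626×10⁻³⁴ J·s)
f₀ = 7.1572e+14 Hz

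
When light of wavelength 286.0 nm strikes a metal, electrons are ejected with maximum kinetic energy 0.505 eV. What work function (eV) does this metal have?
3.83 eV

From Einstein's photoelectric equation: KE_max = hf - φ = hc/λ - φ

Rearranging for φ:
φ = hc/λ - KE_max

Calculate photon energy:
E_photon = hc/λ = 4.3351 eV

Therefore:
φ = 4.3351 - 0.505 = 3.83 eV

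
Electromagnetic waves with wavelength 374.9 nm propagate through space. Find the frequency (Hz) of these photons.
7.9966e+14 Hz

Using the wave equation: c = fλ

Solving for frequency:
f = c/λ = (3×10⁸ m/s) / (374.9×10⁻⁹ m)
f = 7.9966e+14 Hz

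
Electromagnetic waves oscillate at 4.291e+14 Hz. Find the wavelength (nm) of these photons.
698.65 nm

Using the wave equation: c = fλ

Solving for wavelength:
λ = c/f = (3×10⁸ m/s) / (4.291e+14 Hz)
λ = 698.65 nm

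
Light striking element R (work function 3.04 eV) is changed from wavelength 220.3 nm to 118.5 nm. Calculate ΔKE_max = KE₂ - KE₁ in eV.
4.8348 eV

Using Einstein's equation: KE_max = hc/λ - φ

For λ₁ = 220.3 nm:
KE₁ = hc/λ₁ - φ = 5.6280 - 3.04 = 2.5880 eV

For λ₂ = 118.5 nm:
KE₂ = hc/λ₂ - φ = 10.4628 - 3.04 = 7.4228 eV

Change in KE:
ΔKE = KE₂ - KE₁ = 7.4228 - 2.5880 = 4.8348 eV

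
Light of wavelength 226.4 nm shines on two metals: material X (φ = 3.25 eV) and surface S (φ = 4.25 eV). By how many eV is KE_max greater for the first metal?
1.0000 eV

Using KE_max = hc/λ - φ for each metal:

Photon energy: E = hc/λ = 5.4763 eV

For material X (φ₁ = 3.25 eV):
KE₁ = E - φ₁ = 5.4763 - 3.25 = 2.2263 eV

For surface S (φ₂ = 4.25 eV):
KE₂ = E - φ₂ = 5.4763 - 4.25 = 1.2263 eV

Difference:
ΔKE = KE₁ - KE₂ = 2.2263 - 1.2263 = 1.0000 eV

Note: The difference equals the difference in work functions: 4.25 - 3.25 = 1.00 eV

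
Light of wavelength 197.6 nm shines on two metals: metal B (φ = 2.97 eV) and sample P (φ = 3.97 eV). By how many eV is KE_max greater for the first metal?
1.0000 eV

Using KE_max = hc/λ - φ for each metal:

Photon energy: E = hc/λ = 6.2745 eV

For metal B (φ₁ = 2.97 eV):
KE₁ = E - φ₁ = 6.2745 - 2.97 = 3.3045 eV

For sample P (φ₂ = 3.97 eV):
KE₂ = E - φ₂ = 6.2745 - 3.97 = 2.3045 eV

Difference:
ΔKE = KE₁ - KE₂ = 3.3045 - 2.3045 = 1.0000 eV

Note: The difference equals the difference in work functions: 3.97 - 2.97 = 1.00 eV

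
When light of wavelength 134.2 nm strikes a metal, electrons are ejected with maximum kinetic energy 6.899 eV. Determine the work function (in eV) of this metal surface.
2.34 eV

From Einstein's photoelectric equation: KE_max = hf - φ = hc/λ - φ

Rearranging for φ:
φ = hc/λ - KE_max

Calculate photon energy:
E_photon = hc/λ = 9.2388 eV

Therefore:
φ = 9.2388 - 6.899 = 2.34 eV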